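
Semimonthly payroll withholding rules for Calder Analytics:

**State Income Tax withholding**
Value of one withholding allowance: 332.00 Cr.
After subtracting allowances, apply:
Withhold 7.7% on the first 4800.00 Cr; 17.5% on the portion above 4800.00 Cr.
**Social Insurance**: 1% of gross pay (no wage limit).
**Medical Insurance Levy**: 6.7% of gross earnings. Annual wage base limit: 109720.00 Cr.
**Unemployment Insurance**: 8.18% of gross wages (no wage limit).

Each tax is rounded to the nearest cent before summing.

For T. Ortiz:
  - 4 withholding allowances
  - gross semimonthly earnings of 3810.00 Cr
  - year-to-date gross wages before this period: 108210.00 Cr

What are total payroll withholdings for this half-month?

State Income Tax: taxable = 3810.00 Cr − 4×332.00 Cr = 2482.00 Cr
  7.7% × 2482.00 Cr = 191.11 Cr
Social Insurance: 1% × 3810.00 Cr = 38.10 Cr
Medical Insurance Levy: cap 109720.00 Cr − YTD 108210.00 Cr = 1510.00 Cr subject; 6.7% × 1510.00 Cr = 101.17 Cr
Unemployment Insurance: 8.18% × 3810.00 Cr = 311.66 Cr
Total: 191.11 Cr + 38.10 Cr + 101.17 Cr + 311.66 Cr = 642.04 Cr

642.04 Cr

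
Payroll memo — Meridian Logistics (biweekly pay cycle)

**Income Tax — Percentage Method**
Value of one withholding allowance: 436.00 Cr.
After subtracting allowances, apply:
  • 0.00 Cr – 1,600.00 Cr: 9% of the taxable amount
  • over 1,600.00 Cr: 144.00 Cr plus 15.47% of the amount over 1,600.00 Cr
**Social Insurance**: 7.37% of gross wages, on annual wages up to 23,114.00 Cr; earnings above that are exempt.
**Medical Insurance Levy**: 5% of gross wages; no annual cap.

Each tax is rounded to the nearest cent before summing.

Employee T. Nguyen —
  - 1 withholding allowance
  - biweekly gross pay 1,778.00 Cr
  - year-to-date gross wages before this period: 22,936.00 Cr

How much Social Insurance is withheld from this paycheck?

Social Insurance: cap 23,114.00 Cr − YTD 22,936.00 Cr = 178.00 Cr subject; 7.37% × 178.00 Cr = 13.12 Cr

13.12 Cr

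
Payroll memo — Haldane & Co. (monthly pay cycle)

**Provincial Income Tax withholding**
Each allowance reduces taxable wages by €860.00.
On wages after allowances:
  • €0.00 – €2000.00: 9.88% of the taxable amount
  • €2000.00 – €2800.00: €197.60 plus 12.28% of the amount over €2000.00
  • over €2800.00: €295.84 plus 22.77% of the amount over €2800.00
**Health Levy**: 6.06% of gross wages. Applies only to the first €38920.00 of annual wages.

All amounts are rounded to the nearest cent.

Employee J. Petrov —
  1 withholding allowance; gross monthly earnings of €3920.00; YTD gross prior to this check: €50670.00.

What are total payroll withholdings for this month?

€355.04

Provincial Income Tax: taxable = €3920.00 − 1×€860.00 = €3060.00
  €295.84 + 22.77% × (€3060.00 − €2800.00) = €295.84 + 22.77% × €260.00 = €355.04
Health Levy: YTD €50670.00 ≥ cap €38920.00 → €0.00
Total: €355.04 + €0.00 = €355.04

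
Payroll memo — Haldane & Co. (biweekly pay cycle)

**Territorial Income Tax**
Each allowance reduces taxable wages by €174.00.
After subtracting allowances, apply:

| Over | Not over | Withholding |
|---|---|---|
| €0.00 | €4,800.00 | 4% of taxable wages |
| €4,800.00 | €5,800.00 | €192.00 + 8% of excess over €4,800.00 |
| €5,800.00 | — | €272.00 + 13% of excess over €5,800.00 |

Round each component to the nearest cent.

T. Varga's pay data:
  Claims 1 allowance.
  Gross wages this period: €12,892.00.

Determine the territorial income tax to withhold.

€1,171.34

Territorial Income Tax: taxable = €12,892.00 − 1×€174.00 = €12,718.00
  €272.00 + 13% × (€12,718.00 − €5,800.00) = €272.00 + 13% × €6,918.00 = €1,171.34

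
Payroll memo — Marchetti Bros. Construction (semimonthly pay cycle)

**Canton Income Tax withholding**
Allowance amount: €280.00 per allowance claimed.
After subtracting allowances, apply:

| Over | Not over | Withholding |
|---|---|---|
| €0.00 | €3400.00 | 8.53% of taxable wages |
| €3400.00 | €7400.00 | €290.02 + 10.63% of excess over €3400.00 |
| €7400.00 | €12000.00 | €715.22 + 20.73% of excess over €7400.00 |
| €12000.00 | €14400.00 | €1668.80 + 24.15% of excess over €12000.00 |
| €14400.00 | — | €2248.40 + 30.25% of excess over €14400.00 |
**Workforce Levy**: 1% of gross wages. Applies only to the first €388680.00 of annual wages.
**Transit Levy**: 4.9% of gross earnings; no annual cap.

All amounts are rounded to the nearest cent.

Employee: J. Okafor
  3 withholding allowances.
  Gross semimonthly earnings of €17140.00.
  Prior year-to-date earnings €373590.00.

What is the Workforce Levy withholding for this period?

Workforce Levy: cap €388680.00 − YTD €373590.00 = €15090.00 subject; 1% × €15090.00 = €150.90

€150.90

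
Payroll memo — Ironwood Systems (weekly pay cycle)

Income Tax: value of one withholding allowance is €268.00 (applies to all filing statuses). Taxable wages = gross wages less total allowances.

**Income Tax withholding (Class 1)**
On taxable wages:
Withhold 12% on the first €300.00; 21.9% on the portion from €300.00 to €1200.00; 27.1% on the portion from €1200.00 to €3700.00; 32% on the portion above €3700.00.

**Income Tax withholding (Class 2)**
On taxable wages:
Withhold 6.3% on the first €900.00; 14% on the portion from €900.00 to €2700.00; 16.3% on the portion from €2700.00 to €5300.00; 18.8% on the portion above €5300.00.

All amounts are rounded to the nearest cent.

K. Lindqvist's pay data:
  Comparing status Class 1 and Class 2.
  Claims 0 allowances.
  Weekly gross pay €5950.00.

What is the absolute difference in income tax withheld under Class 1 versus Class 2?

€775.90

Income Tax (Class 1): taxable = €5950.00
  €910.60 + 32% × (€5950.00 − €3700.00) = €910.60 + 32% × €2250.00 = €1630.60
Income Tax (Class 2): taxable = €5950.00
  €732.50 + 18.8% × (€5950.00 − €5300.00) = €732.50 + 18.8% × €650.00 = €854.70
Difference: |€1630.60 − €854.70| = €775.90 (higher under Class 1)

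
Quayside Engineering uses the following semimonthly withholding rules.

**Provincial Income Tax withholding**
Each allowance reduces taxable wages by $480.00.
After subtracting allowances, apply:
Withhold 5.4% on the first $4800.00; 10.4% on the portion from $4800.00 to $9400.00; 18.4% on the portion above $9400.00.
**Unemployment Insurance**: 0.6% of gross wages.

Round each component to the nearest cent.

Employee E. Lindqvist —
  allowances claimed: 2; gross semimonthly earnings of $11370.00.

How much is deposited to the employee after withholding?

Provincial Income Tax: taxable = $11370.00 − 2×$480.00 = $10410.00
  $737.60 + 18.4% × ($10410.00 − $9400.00) = $737.60 + 18.4% × $1010.00 = $923.44
Unemployment Insurance: 0.6% × $11370.00 = $68.22
Total withheld: $923.44 + $68.22 = $991.66
Net pay: $11370.00 − $991.66 = $10378.34

$10378.34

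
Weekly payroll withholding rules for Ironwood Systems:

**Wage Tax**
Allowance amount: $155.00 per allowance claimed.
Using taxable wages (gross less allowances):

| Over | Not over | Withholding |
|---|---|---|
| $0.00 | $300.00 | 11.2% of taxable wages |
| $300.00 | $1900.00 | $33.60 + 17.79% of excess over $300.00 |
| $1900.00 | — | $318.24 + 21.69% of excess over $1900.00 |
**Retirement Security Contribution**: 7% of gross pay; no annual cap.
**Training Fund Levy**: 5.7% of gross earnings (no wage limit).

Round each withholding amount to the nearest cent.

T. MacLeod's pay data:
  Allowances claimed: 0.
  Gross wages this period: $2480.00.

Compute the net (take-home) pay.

Wage Tax: taxable = $2480.00
  $318.24 + 21.69% × ($2480.00 − $1900.00) = $318.24 + 21.69% × $580.00 = $444.04
Retirement Security Contribution: 7% × $2480.00 = $173.60
Training Fund Levy: 5.7% × $2480.00 = $141.36
Total withheld: $444.04 + $173.60 + $141.36 = $759.00
Net pay: $2480.00 − $759.00 = $1721.00

$1721.00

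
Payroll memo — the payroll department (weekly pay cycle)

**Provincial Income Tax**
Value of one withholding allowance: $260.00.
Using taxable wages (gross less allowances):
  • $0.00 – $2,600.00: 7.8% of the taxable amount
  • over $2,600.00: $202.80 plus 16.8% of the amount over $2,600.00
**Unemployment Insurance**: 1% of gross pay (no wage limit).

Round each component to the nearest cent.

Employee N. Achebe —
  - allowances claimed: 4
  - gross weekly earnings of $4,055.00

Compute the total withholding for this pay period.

Provincial Income Tax: taxable = $4,055.00 − 4×$260.00 = $3,015.00
  $202.80 + 16.8% × ($3,015.00 − $2,600.00) = $202.80 + 16.8% × $415.00 = $272.52
Unemployment Insurance: 1% × $4,055.00 = $40.55
Total: $272.52 + $40.55 = $313.07

$313.07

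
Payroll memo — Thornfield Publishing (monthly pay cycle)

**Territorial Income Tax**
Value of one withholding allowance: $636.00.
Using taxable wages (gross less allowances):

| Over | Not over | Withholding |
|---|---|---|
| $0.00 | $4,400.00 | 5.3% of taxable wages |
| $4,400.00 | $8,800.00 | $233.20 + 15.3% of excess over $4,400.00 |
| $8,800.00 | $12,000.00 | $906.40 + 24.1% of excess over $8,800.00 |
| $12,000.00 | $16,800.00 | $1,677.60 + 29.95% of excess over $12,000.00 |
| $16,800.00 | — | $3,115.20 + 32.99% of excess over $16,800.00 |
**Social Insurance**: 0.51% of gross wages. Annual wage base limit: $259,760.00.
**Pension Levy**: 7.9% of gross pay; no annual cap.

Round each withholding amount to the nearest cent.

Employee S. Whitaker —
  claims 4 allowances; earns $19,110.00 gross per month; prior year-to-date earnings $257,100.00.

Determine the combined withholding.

$4,568.38

Territorial Income Tax: taxable = $19,110.00 − 4×$636.00 = $16,566.00
  $1,677.60 + 29.95% × ($16,566.00 − $12,000.00) = $1,677.60 + 29.95% × $4,566.00 = $3,045.12
Social Insurance: cap $259,760.00 − YTD $257,100.00 = $2,660.00 subject; 0.51% × $2,660.00 = $13.57
Pension Levy: 7.9% × $19,110.00 = $1,509.69
Total: $3,045.12 + $13.57 + $1,509.69 = $4,568.38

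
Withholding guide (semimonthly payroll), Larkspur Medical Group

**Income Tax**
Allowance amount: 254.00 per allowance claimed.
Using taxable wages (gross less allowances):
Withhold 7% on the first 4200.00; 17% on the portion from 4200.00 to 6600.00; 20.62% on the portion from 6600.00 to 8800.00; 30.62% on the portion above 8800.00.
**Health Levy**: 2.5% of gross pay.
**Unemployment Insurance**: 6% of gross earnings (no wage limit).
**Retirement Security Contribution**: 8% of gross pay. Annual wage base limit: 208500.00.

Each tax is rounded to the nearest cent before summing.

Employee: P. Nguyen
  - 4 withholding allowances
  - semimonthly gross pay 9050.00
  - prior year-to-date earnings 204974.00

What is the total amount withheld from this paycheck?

Income Tax: taxable = 9050.00 − 4×254.00 = 8034.00
  702.00 + 20.62% × (8034.00 − 6600.00) = 702.00 + 20.62% × 1434.00 = 997.69
Health Levy: 2.5% × 9050.00 = 226.25
Unemployment Insurance: 6% × 9050.00 = 543.00
Retirement Security Contribution: cap 208500.00 − YTD 204974.00 = 3526.00 subject; 8% × 3526.00 = 282.08
Total: 997.69 + 226.25 + 543.00 + 282.08 = 2049.02

2049.02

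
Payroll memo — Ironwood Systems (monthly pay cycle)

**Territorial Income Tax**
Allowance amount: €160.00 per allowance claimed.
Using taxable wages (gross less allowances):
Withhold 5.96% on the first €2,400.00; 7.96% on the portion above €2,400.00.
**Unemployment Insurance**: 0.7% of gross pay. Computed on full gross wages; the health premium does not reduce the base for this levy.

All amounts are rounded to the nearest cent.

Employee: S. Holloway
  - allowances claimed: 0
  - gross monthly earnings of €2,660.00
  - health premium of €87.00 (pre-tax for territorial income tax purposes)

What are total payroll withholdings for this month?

€175.43

Territorial Income Tax: taxable = €2,660.00 − €87.00 = €2,573.00
  €143.04 + 7.96% × (€2,573.00 − €2,400.00) = €143.04 + 7.96% × €173.00 = €156.81
Unemployment Insurance: 0.7% × €2,660.00 = €18.62
Total: €156.81 + €18.62 = €175.43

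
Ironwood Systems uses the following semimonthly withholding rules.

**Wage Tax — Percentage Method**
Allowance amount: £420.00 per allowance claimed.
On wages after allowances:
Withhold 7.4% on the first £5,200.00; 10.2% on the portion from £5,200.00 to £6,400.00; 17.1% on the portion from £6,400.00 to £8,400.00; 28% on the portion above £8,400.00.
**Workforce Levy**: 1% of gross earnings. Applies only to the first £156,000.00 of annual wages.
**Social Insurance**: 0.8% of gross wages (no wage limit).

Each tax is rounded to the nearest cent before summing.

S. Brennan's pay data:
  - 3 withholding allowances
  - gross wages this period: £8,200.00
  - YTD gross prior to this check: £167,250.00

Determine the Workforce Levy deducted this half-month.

Workforce Levy: YTD £167,250.00 ≥ cap £156,000.00 → £0.00

£0.00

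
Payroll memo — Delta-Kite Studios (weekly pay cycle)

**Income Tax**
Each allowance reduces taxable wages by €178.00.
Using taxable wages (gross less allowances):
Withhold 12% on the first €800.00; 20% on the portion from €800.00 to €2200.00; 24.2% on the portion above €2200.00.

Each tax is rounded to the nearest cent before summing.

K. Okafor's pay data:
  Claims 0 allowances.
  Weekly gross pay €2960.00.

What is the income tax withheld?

Income Tax: taxable = €2960.00
  €376.00 + 24.2% × (€2960.00 − €2200.00) = €376.00 + 24.2% × €760.00 = €559.92

€559.92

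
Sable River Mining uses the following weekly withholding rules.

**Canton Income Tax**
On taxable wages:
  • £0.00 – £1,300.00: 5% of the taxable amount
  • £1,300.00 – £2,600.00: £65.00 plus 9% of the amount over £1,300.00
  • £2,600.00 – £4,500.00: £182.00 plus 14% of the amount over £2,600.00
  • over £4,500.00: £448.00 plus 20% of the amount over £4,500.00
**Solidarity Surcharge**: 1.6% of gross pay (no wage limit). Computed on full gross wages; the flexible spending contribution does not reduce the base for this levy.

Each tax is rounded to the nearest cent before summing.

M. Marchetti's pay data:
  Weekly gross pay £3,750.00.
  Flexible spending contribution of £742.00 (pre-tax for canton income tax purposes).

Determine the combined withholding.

£299.12

Canton Income Tax: taxable = £3,750.00 − £742.00 = £3,008.00
  £182.00 + 14% × (£3,008.00 − £2,600.00) = £182.00 + 14% × £408.00 = £239.12
Solidarity Surcharge: 1.6% × £3,750.00 = £60.00
Total: £239.12 + £60.00 = £299.12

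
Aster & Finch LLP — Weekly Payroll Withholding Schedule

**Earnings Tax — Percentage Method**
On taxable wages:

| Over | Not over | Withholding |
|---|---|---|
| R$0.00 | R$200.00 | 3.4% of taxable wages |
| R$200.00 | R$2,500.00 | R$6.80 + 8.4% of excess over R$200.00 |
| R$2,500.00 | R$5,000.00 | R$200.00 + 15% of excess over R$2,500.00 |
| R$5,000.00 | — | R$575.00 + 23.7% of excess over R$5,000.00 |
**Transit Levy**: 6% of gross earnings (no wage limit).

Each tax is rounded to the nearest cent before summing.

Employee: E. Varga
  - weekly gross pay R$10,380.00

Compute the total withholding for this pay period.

R$2,472.86

Earnings Tax: taxable = R$10,380.00
  R$575.00 + 23.7% × (R$10,380.00 − R$5,000.00) = R$575.00 + 23.7% × R$5,380.00 = R$1,850.06
Transit Levy: 6% × R$10,380.00 = R$622.80
Total: R$1,850.06 + R$622.80 = R$2,472.86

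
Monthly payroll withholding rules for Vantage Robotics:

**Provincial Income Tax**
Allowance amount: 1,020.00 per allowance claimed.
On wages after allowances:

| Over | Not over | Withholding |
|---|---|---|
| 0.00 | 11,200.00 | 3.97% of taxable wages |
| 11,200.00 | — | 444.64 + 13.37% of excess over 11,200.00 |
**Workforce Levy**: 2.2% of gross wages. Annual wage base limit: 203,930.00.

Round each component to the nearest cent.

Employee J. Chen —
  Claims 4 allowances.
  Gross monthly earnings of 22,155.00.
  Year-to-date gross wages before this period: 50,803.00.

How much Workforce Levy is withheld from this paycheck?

487.41

Workforce Levy: 2.2% × 22,155.00 = 487.41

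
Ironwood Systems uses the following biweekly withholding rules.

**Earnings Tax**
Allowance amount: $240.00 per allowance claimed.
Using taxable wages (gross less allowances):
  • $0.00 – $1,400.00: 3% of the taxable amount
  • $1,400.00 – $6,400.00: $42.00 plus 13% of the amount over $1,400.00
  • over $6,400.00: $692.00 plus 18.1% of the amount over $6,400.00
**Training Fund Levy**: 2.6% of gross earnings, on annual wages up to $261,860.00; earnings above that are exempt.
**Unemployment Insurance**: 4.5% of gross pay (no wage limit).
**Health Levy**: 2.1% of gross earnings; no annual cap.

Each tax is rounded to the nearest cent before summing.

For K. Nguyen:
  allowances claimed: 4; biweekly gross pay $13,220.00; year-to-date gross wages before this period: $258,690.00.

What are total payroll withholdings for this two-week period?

$2,707.60

Earnings Tax: taxable = $13,220.00 − 4×$240.00 = $12,260.00
  $692.00 + 18.1% × ($12,260.00 − $6,400.00) = $692.00 + 18.1% × $5,860.00 = $1,752.66
Training Fund Levy: cap $261,860.00 − YTD $258,690.00 = $3,170.00 subject; 2.6% × $3,170.00 = $82.42
Unemployment Insurance: 4.5% × $13,220.00 = $594.90
Health Levy: 2.1% × $13,220.00 = $277.62
Total: $1,752.66 + $82.42 + $594.90 + $277.62 = $2,707.60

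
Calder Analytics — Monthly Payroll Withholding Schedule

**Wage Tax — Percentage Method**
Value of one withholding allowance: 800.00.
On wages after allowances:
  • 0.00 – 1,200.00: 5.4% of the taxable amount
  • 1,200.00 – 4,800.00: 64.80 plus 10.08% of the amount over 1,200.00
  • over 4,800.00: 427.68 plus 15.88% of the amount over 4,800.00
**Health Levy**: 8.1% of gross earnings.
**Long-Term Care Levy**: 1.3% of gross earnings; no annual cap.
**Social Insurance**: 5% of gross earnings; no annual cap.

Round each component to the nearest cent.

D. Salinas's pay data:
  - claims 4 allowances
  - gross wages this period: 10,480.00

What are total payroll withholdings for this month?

Wage Tax: taxable = 10,480.00 − 4×800.00 = 7,280.00
  427.68 + 15.88% × (7,280.00 − 4,800.00) = 427.68 + 15.88% × 2,480.00 = 821.50
Health Levy: 8.1% × 10,480.00 = 848.88
Long-Term Care Levy: 1.3% × 10,480.00 = 136.24
Social Insurance: 5% × 10,480.00 = 524.00
Total: 821.50 + 848.88 + 136.24 + 524.00 = 2,330.62

2,330.62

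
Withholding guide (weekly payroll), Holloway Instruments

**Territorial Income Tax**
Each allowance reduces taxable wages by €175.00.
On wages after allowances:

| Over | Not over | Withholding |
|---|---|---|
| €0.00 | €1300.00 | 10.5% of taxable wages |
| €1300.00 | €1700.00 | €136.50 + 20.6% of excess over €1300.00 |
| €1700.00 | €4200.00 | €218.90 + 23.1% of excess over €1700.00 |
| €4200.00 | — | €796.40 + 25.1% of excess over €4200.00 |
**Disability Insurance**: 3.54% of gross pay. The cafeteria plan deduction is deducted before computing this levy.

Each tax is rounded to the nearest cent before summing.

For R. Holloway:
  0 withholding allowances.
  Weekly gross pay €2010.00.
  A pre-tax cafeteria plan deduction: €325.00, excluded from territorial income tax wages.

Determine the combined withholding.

€275.46

Territorial Income Tax: taxable = €2010.00 − €325.00 = €1685.00
  €136.50 + 20.6% × (€1685.00 − €1300.00) = €136.50 + 20.6% × €385.00 = €215.81
Disability Insurance: 3.54% × €1685.00 = €59.65
Total: €215.81 + €59.65 = €275.46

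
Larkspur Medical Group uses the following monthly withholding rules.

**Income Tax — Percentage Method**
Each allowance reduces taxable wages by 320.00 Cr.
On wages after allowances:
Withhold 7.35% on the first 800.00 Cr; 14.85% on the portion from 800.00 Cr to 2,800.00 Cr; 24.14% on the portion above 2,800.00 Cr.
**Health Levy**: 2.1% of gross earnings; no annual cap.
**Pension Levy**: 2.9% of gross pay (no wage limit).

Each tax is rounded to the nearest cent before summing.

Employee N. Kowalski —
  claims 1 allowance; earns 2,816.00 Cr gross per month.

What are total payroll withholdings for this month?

Income Tax: taxable = 2,816.00 Cr − 1×320.00 Cr = 2,496.00 Cr
  58.80 Cr + 14.85% × (2,496.00 Cr − 800.00 Cr) = 58.80 Cr + 14.85% × 1,696.00 Cr = 310.66 Cr
Health Levy: 2.1% × 2,816.00 Cr = 59.14 Cr
Pension Levy: 2.9% × 2,816.00 Cr = 81.66 Cr
Total: 310.66 Cr + 59.14 Cr + 81.66 Cr = 451.46 Cr

451.46 Cr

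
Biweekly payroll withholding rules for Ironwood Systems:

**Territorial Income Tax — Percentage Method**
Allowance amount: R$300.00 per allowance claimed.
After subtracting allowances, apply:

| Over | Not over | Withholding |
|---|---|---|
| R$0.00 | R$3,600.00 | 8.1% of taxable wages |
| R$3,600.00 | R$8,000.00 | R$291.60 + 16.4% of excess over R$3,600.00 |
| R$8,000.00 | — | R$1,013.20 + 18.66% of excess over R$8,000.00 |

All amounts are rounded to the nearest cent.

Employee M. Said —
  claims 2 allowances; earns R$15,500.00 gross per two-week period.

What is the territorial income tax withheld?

Territorial Income Tax: taxable = R$15,500.00 − 2×R$300.00 = R$14,900.00
  R$1,013.20 + 18.66% × (R$14,900.00 − R$8,000.00) = R$1,013.20 + 18.66% × R$6,900.00 = R$2,300.74

R$2,300.74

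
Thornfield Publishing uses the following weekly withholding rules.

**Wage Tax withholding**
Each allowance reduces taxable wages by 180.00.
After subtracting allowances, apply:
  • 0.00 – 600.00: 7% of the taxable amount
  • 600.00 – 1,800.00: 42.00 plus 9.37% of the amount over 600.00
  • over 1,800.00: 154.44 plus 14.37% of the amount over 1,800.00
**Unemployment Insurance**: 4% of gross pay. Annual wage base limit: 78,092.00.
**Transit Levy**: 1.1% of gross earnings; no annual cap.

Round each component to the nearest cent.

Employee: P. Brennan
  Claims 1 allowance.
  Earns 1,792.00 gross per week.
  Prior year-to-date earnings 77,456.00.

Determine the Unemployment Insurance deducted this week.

Unemployment Insurance: cap 78,092.00 − YTD 77,456.00 = 636.00 subject; 4% × 636.00 = 25.44

25.44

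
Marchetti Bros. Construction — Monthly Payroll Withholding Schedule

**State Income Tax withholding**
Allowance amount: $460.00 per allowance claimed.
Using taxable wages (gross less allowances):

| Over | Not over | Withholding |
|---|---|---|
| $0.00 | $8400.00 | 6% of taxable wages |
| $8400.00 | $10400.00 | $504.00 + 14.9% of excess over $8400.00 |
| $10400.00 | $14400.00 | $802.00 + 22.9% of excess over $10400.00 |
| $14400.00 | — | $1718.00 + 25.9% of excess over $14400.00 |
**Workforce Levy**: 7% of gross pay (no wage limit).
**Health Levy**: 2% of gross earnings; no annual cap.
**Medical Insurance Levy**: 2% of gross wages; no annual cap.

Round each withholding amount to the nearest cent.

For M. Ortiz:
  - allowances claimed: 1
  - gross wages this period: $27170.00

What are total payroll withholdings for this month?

$7894.99

State Income Tax: taxable = $27170.00 − 1×$460.00 = $26710.00
  $1718.00 + 25.9% × ($26710.00 − $14400.00) = $1718.00 + 25.9% × $12310.00 = $4906.29
Workforce Levy: 7% × $27170.00 = $1901.90
Health Levy: 2% × $27170.00 = $543.40
Medical Insurance Levy: 2% × $27170.00 = $543.40
Total: $4906.29 + $1901.90 + $543.40 + $543.40 = $7894.99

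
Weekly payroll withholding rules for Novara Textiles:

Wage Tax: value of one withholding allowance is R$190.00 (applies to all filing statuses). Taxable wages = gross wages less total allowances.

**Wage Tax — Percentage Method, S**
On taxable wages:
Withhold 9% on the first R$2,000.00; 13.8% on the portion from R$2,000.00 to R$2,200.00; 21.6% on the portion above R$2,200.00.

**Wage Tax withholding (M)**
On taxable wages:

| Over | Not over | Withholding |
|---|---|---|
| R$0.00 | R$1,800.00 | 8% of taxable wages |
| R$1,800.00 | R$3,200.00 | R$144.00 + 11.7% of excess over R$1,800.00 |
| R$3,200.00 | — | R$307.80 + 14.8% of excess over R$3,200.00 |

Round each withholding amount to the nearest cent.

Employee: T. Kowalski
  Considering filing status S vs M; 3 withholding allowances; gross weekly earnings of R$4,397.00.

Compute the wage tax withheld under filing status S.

Wage Tax (S): taxable = R$4,397.00 − 3×R$190.00 = R$3,827.00
  R$207.60 + 21.6% × (R$3,827.00 − R$2,200.00) = R$207.60 + 21.6% × R$1,627.00 = R$559.03

R$559.03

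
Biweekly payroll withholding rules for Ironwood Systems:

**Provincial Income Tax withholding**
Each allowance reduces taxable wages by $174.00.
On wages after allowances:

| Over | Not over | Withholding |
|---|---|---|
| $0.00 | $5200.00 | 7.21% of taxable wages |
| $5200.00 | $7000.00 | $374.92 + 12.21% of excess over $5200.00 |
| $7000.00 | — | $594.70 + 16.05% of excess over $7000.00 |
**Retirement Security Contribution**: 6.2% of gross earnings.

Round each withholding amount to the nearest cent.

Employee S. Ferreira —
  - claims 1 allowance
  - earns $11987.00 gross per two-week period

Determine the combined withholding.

Provincial Income Tax: taxable = $11987.00 − 1×$174.00 = $11813.00
  $594.70 + 16.05% × ($11813.00 − $7000.00) = $594.70 + 16.05% × $4813.00 = $1367.19
Retirement Security Contribution: 6.2% × $11987.00 = $743.19
Total: $1367.19 + $743.19 = $2110.38

$2110.38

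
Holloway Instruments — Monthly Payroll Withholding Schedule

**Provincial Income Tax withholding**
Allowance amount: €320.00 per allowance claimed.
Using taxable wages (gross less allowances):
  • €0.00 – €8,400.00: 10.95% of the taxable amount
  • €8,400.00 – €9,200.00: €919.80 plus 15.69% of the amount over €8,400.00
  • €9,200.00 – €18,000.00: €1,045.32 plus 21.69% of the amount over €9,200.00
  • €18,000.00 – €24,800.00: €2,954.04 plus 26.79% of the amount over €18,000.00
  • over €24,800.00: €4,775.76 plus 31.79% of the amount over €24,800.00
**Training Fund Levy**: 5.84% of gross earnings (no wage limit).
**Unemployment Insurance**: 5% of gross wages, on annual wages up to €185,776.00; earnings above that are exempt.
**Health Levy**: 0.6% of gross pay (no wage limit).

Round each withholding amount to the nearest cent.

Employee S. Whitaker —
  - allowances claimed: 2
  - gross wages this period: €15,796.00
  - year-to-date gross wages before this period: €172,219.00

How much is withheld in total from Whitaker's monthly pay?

Provincial Income Tax: taxable = €15,796.00 − 2×€320.00 = €15,156.00
  €1,045.32 + 21.69% × (€15,156.00 − €9,200.00) = €1,045.32 + 21.69% × €5,956.00 = €2,337.18
Training Fund Levy: 5.84% × €15,796.00 = €922.49
Unemployment Insurance: cap €185,776.00 − YTD €172,219.00 = €13,557.00 subject; 5% × €13,557.00 = €677.85
Health Levy: 0.6% × €15,796.00 = €94.78
Total: €2,337.18 + €922.49 + €677.85 + €94.78 = €4,032.30

€4,032.30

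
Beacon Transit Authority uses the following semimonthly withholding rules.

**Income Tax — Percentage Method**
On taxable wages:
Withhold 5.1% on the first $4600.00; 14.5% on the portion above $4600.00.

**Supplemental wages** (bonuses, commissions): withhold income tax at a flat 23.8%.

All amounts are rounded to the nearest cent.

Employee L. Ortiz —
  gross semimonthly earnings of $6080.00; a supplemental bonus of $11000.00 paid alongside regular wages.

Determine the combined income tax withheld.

$3067.20

Income Tax: taxable = $6080.00
  $234.60 + 14.5% × ($6080.00 − $4600.00) = $234.60 + 14.5% × $1480.00 = $449.20
Supplemental (23.8% flat on bonus): 23.8% × $11000.00 = $2618.00
Total income tax: $449.20 + $2618.00 = $3067.20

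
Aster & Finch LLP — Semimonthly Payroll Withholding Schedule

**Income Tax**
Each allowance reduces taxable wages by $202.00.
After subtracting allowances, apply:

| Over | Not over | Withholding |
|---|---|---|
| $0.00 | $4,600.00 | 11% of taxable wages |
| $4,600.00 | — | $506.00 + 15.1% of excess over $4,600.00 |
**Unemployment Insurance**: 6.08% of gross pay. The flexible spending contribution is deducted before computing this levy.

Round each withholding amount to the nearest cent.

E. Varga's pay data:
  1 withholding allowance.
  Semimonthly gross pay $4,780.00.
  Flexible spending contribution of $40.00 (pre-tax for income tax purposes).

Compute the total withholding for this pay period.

Income Tax: taxable = $4,780.00 − $40.00 − 1×$202.00 = $4,538.00
  11% × $4,538.00 = $499.18
Unemployment Insurance: 6.08% × $4,740.00 = $288.19
Total: $499.18 + $288.19 = $787.37

$787.37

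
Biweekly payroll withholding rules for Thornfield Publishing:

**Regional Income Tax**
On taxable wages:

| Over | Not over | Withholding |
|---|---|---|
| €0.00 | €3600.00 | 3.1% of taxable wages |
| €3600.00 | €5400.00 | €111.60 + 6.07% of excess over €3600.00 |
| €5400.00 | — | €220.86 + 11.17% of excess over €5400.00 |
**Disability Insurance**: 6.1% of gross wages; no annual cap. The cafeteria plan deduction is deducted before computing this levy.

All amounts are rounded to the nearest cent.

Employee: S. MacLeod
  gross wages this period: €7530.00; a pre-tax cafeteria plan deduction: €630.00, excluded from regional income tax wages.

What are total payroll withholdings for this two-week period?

€809.31

Regional Income Tax: taxable = €7530.00 − €630.00 = €6900.00
  €220.86 + 11.17% × (€6900.00 − €5400.00) = €220.86 + 11.17% × €1500.00 = €388.41
Disability Insurance: 6.1% × €6900.00 = €420.90
Total: €388.41 + €420.90 = €809.31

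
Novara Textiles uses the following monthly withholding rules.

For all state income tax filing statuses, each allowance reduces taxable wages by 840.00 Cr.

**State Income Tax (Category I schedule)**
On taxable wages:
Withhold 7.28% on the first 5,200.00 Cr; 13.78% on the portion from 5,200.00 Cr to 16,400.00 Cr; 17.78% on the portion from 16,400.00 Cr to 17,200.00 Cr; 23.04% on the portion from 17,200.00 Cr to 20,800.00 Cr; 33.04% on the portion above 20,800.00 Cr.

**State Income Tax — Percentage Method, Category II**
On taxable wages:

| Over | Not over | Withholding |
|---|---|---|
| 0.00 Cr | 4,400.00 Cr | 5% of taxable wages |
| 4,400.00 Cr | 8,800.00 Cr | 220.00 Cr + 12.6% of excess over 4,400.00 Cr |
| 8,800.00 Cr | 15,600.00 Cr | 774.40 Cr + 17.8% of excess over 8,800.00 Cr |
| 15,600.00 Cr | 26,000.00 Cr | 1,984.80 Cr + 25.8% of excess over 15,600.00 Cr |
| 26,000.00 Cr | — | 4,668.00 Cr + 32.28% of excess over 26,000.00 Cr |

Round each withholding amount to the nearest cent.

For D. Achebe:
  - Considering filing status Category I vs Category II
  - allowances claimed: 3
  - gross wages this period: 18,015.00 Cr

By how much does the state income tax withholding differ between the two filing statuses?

State Income Tax (Category I): taxable = 18,015.00 Cr − 3×840.00 Cr = 15,495.00 Cr
  378.56 Cr + 13.78% × (15,495.00 Cr − 5,200.00 Cr) = 378.56 Cr + 13.78% × 10,295.00 Cr = 1,797.21 Cr
State Income Tax (Category II): taxable = 18,015.00 Cr − 3×840.00 Cr = 15,495.00 Cr
  774.40 Cr + 17.8% × (15,495.00 Cr − 8,800.00 Cr) = 774.40 Cr + 17.8% × 6,695.00 Cr = 1,966.11 Cr
Difference: |1,797.21 Cr − 1,966.11 Cr| = 168.90 Cr (higher under Category II)

168.90 Cr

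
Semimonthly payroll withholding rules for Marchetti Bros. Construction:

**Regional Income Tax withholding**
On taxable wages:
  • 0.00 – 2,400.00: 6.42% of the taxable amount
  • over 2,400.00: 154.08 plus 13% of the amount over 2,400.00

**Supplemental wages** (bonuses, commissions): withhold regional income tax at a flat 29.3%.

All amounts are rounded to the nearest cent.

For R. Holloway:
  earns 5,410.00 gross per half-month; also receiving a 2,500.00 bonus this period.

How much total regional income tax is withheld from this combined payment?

Regional Income Tax: taxable = 5,410.00
  154.08 + 13% × (5,410.00 − 2,400.00) = 154.08 + 13% × 3,010.00 = 545.38
Supplemental (29.3% flat on bonus): 29.3% × 2,500.00 = 732.50
Total regional income tax: 545.38 + 732.50 = 1,277.88

1,277.88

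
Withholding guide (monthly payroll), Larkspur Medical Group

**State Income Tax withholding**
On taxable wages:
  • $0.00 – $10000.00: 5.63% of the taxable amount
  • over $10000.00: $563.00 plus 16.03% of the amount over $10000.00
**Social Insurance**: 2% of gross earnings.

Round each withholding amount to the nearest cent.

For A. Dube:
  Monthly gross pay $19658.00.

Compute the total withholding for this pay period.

State Income Tax: taxable = $19658.00
  $563.00 + 16.03% × ($19658.00 − $10000.00) = $563.00 + 16.03% × $9658.00 = $2111.18
Social Insurance: 2% × $19658.00 = $393.16
Total: $2111.18 + $393.16 = $2504.34

$2504.34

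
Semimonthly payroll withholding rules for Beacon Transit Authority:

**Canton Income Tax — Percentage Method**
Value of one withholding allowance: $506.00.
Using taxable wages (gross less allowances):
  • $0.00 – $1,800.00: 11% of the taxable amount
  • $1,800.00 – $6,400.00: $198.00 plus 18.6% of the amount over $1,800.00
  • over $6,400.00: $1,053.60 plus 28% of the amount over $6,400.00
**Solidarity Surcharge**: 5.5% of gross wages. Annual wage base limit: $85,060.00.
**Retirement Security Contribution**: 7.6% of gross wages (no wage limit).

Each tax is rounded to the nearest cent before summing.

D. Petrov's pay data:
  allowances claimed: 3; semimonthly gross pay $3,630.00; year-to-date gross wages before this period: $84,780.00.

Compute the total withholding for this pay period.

$547.31

Canton Income Tax: taxable = $3,630.00 − 3×$506.00 = $2,112.00
  $198.00 + 18.6% × ($2,112.00 − $1,800.00) = $198.00 + 18.6% × $312.00 = $256.03
Solidarity Surcharge: cap $85,060.00 − YTD $84,780.00 = $280.00 subject; 5.5% × $280.00 = $15.40
Retirement Security Contribution: 7.6% × $3,630.00 = $275.88
Total: $256.03 + $15.40 + $275.88 = $547.31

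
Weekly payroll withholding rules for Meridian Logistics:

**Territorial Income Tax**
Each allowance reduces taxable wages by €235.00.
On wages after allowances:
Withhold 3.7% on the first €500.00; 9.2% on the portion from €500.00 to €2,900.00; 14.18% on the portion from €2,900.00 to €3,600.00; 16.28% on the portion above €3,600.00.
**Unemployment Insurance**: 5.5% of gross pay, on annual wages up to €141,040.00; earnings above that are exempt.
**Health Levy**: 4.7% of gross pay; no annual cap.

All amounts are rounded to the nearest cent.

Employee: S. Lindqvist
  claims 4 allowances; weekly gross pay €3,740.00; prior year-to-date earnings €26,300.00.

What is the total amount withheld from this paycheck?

€611.58

Territorial Income Tax: taxable = €3,740.00 − 4×€235.00 = €2,800.00
  €18.50 + 9.2% × (€2,800.00 − €500.00) = €18.50 + 9.2% × €2,300.00 = €230.10
Unemployment Insurance: 5.5% × €3,740.00 = €205.70
Health Levy: 4.7% × €3,740.00 = €175.78
Total: €230.10 + €205.70 + €175.78 = €611.58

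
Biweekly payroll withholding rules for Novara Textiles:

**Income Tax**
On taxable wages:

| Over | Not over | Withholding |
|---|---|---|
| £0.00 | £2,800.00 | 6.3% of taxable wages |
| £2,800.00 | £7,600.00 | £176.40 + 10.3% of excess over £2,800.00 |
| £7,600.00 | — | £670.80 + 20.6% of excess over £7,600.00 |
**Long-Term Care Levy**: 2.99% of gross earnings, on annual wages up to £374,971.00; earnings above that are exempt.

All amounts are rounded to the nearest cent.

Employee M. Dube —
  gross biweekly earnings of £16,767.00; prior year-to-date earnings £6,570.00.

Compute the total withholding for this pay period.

Income Tax: taxable = £16,767.00
  £670.80 + 20.6% × (£16,767.00 − £7,600.00) = £670.80 + 20.6% × £9,167.00 = £2,559.20
Long-Term Care Levy: 2.99% × £16,767.00 = £501.33
Total: £2,559.20 + £501.33 = £3,060.53

£3,060.53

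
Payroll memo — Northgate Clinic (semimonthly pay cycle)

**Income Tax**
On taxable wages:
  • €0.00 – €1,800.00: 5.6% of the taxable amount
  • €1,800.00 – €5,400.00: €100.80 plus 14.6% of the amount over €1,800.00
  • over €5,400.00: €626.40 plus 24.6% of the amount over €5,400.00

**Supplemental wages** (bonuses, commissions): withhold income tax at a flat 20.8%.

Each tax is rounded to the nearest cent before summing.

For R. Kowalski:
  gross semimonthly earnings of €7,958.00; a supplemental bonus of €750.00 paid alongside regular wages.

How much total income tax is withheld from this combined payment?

Income Tax: taxable = €7,958.00
  €626.40 + 24.6% × (€7,958.00 − €5,400.00) = €626.40 + 24.6% × €2,558.00 = €1,255.67
Supplemental (20.8% flat on bonus): 20.8% × €750.00 = €156.00
Total income tax: €1,255.67 + €156.00 = €1,411.67

€1,411.67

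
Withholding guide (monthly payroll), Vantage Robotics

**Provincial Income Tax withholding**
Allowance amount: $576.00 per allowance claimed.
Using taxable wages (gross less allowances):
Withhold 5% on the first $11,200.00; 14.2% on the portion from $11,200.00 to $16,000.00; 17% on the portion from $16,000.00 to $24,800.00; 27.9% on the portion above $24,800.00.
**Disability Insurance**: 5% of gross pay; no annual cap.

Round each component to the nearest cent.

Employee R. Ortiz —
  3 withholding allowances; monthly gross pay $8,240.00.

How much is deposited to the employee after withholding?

Provincial Income Tax: taxable = $8,240.00 − 3×$576.00 = $6,512.00
  5% × $6,512.00 = $325.60
Disability Insurance: 5% × $8,240.00 = $412.00
Total withheld: $325.60 + $412.00 = $737.60
Net pay: $8,240.00 − $737.60 = $7,502.40

$7,502.40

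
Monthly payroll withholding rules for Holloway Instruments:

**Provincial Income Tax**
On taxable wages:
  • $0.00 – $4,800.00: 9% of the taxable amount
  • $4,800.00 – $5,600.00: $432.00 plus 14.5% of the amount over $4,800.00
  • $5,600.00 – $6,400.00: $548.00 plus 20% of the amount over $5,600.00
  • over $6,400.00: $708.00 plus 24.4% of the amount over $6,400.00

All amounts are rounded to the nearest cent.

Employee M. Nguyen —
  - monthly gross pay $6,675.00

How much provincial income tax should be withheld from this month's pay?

$775.10

Provincial Income Tax: taxable = $6,675.00
  $708.00 + 24.4% × ($6,675.00 − $6,400.00) = $708.00 + 24.4% × $275.00 = $775.10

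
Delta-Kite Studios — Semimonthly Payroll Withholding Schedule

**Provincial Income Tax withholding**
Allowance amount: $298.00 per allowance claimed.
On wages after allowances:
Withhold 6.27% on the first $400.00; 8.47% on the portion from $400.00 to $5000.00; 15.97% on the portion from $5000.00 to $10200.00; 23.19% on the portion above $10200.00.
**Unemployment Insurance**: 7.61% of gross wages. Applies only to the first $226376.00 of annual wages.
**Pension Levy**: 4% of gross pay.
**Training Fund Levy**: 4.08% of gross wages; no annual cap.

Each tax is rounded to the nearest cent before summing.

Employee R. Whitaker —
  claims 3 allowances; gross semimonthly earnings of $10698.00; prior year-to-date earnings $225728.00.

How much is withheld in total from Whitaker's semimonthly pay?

$2095.61

Provincial Income Tax: taxable = $10698.00 − 3×$298.00 = $9804.00
  $414.70 + 15.97% × ($9804.00 − $5000.00) = $414.70 + 15.97% × $4804.00 = $1181.90
Unemployment Insurance: cap $226376.00 − YTD $225728.00 = $648.00 subject; 7.61% × $648.00 = $49.31
Pension Levy: 4% × $10698.00 = $427.92
Training Fund Levy: 4.08% × $10698.00 = $436.48
Total: $1181.90 + $49.31 + $427.92 + $436.48 = $2095.61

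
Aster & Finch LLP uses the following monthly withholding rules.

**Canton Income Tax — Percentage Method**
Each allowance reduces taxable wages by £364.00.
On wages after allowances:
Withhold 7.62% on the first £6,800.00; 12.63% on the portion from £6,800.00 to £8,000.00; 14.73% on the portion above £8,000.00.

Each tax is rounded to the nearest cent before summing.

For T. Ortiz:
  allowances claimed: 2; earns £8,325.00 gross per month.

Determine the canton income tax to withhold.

£618.82

Canton Income Tax: taxable = £8,325.00 − 2×£364.00 = £7,597.00
  £518.16 + 12.63% × (£7,597.00 − £6,800.00) = £518.16 + 12.63% × £797.00 = £618.82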